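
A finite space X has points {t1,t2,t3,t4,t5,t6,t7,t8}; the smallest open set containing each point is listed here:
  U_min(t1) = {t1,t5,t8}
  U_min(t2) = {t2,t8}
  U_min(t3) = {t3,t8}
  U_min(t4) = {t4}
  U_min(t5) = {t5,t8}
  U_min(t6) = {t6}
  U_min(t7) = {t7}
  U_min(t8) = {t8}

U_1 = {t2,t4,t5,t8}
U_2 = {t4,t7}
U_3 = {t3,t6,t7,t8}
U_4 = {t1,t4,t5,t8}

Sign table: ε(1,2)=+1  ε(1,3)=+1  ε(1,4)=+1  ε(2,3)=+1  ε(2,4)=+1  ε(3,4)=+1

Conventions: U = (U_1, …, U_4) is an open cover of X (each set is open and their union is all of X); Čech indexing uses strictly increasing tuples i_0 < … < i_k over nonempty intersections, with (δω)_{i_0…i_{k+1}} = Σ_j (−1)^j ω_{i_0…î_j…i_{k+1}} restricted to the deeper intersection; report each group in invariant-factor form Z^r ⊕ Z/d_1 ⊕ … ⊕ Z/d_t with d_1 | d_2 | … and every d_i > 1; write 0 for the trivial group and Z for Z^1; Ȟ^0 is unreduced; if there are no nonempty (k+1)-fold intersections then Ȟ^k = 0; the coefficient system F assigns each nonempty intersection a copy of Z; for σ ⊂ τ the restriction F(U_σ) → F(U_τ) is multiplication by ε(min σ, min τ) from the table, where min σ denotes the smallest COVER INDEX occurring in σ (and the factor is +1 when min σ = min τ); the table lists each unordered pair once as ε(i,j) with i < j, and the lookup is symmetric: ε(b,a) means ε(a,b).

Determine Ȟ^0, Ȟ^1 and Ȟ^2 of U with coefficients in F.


nonempty intersections:
  U12={t4} U13={t8} U14={t4,t5,t8} U23={t7} U24={t4} U34={t8}
  U124={t4} U134={t8}
C dims 4,6,2; δ0: rk 3, SNF 1^3; δ1: rk 2, SNF 1^2
Ȟ^0: (4−3)−0=1 ⇒ Z
Ȟ^1: (6−2)−3=1 ⇒ Z
Ȟ^2: (2−0)−2=0 ⇒ 0

Ȟ^0 ≅ Z, Ȟ^1 ≅ Z, Ȟ^2 ≅ 0


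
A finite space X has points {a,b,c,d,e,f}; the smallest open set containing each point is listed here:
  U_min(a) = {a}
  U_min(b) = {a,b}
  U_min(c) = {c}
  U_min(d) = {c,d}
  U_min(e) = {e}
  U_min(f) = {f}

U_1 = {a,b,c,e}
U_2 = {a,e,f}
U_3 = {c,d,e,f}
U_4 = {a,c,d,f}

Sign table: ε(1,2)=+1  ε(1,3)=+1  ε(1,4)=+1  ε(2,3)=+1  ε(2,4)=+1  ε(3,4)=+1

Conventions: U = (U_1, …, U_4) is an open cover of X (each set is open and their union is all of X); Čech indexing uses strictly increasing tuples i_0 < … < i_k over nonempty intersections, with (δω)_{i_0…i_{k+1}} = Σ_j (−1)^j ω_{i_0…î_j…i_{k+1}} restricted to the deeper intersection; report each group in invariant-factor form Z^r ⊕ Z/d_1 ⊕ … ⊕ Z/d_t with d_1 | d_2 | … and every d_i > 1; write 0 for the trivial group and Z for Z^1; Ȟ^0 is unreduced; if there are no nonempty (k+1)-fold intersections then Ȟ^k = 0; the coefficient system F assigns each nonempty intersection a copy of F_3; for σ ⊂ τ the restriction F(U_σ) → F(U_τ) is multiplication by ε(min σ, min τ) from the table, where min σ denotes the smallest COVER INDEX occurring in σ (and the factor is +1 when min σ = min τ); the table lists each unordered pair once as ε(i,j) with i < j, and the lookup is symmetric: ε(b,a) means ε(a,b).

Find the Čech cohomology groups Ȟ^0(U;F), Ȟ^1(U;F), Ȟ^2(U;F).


Ȟ^0 ≅ Z/3,  Ȟ^1 ≅ 0,  Ȟ^2 ≅ Z/3

nerve simplices:
  U12={a,e} U13={c,e} U14={a,c} U23={e,f} U24={a,f} U34={c,d,f}
  U123={e} U124={a} U134={c} U234={f}
C dims 4,6,4; δ0: rk_F3 3; δ1: rk_F3 3
degree 0: 4−3−0 = 1 → Ȟ^0 ≅ Z/3
degree 1: 6−3−3 = 0 → Ȟ^1 ≅ 0
degree 2: 4−0−3 = 1 → Ȟ^2 ≅ Z/3


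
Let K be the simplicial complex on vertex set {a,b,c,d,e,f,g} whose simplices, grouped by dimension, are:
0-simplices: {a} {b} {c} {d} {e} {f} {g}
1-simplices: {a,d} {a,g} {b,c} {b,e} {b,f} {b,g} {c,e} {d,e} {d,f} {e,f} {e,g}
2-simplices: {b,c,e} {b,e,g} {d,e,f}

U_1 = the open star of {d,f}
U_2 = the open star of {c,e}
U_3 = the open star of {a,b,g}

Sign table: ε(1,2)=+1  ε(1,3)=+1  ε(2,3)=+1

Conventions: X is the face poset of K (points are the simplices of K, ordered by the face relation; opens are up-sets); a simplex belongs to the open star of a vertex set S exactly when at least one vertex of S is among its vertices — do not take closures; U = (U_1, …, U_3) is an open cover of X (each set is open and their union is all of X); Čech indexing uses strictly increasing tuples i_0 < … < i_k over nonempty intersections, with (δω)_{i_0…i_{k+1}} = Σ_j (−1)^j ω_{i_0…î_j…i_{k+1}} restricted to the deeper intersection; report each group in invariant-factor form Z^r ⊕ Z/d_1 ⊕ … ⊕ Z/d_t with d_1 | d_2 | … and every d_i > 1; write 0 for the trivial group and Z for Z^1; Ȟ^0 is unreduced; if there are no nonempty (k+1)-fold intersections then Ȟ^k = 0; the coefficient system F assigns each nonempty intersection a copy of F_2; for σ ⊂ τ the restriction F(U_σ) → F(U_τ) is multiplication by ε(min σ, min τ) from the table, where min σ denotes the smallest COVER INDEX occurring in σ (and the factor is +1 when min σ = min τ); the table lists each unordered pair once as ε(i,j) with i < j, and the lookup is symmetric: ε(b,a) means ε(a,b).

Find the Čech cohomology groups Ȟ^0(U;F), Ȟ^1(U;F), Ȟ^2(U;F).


nerve simplices:
  U1={{d},{f},{a,d},{b,f},{d,e},{d,f},{e,f},{d,e,f}} U2={{c},{e},{b,c},{b,e},{c,e},{d,e},{e,f},{e,g},{b,c,e},{b,e,g},{d,e,f}} U3={{a},{b},{g},{a,d},{a,g},{b,c},{b,e},{b,f},{b,g},{e,g},{b,c,e},{b,e,g}}
  U12={{d,e},{e,f},{d,e,f}} U13={{a,d},{b,f}} U23={{b,c},{b,e},{e,g},{b,c,e},{b,e,g}}
C dims 3,3; δ0: rk_F2 2
degree 0: 3−2−0 = 1 → Ȟ^0 ≅ Z/2
degree 1: 3−0−2 = 1 → Ȟ^1 ≅ Z/2
degree 2: 0−0−0 = 0 → Ȟ^2 ≅ 0

Ȟ^0 ≅ Z/2,  Ȟ^1 ≅ Z/2,  Ȟ^2 ≅ 0


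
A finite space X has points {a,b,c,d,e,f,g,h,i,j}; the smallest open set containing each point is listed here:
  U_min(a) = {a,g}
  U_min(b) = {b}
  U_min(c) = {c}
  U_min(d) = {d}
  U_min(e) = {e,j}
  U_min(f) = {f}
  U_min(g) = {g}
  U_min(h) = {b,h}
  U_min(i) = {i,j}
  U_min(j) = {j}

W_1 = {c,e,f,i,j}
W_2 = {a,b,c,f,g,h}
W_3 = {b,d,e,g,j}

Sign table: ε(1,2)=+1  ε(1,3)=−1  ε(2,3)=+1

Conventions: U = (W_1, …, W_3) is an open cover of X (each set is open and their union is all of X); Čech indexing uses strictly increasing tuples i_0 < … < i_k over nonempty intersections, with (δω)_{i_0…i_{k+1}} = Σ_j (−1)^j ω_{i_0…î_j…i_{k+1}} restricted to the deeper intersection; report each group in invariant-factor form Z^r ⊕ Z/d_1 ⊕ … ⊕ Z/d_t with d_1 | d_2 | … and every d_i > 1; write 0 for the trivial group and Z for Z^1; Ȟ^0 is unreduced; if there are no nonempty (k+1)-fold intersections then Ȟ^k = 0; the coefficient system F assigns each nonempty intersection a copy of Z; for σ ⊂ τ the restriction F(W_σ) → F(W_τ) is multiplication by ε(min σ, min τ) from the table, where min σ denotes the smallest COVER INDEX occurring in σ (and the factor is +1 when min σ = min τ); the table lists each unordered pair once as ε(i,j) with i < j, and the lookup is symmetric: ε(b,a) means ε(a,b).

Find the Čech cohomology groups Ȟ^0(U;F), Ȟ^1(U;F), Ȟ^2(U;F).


cover nerve:
  W12={c,f} W13={e,j} W23={b,g}
C dims 3,3; δ0: rk 3, SNF 1^2·2
Ȟ^0: (3−3)−0=0 ⇒ 0
Ȟ^1: (3−0)−3=0 plus torsion [2] ⇒ Z/2
Ȟ^2: (0−0)−0=0 ⇒ 0

Ȟ^0 = 0,  Ȟ^1 = Z/2,  Ȟ^2 = 0


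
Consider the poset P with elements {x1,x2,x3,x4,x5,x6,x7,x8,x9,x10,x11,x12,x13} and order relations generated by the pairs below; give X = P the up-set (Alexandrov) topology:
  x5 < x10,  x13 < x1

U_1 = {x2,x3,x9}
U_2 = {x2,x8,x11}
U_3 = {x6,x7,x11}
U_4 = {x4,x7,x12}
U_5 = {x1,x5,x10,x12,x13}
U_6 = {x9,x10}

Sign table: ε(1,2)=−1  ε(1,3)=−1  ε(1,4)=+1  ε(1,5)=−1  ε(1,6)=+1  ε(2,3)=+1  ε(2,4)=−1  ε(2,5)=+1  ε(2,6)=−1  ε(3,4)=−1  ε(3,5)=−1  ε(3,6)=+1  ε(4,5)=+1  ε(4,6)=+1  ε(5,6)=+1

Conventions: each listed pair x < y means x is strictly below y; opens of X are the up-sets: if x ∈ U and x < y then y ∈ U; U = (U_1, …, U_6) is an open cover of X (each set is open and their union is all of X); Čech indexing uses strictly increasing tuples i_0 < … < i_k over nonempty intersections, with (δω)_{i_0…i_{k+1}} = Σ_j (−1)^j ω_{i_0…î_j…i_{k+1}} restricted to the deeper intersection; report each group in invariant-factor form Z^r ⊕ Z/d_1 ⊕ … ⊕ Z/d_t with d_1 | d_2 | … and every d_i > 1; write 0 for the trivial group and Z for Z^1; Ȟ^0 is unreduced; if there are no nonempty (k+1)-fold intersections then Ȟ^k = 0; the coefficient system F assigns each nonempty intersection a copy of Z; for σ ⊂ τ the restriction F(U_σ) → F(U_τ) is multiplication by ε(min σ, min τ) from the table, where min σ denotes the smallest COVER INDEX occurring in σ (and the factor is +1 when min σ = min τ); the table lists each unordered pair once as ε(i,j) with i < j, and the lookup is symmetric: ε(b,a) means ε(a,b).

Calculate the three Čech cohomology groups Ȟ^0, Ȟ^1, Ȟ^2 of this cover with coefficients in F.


cover nerve:
  U12={x2} U16={x9} U23={x11} U34={x7} U45={x12} U56={x10}
C dims 6,6; δ0: rk 5, SNF 1^5
Ȟ^0: (6−5)−0=1 ⇒ Z
Ȟ^1: (6−0)−5=1 ⇒ Z
Ȟ^2: (0−0)−0=0 ⇒ 0

Ȟ^0 ≅ Z; Ȟ^1 ≅ Z; Ȟ^2 ≅ 0


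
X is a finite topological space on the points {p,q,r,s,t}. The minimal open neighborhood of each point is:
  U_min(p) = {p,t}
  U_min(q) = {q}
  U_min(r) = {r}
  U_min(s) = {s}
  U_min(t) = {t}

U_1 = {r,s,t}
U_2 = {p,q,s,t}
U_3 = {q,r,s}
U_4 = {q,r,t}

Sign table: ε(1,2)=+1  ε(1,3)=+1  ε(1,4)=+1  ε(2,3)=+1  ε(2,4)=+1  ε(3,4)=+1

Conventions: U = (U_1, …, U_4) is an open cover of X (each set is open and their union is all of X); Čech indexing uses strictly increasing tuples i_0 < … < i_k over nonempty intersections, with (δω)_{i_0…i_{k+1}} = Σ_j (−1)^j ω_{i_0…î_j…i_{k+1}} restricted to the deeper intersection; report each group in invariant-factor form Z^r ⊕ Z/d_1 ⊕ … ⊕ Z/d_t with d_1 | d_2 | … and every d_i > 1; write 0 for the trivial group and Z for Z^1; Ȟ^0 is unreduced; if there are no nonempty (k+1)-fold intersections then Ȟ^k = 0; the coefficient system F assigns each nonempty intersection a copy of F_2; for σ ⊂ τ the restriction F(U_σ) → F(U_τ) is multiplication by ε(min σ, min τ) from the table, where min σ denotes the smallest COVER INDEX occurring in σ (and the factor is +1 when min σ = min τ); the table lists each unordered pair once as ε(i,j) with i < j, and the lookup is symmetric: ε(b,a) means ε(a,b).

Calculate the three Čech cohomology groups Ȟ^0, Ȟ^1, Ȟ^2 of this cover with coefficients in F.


Ȟ^0 ≅ Z/2, Ȟ^1 ≅ 0, Ȟ^2 ≅ Z/2

nonempty overlaps:
  U12={s,t} U13={r,s} U14={r,t} U23={q,s} U24={q,t} U34={q,r}
  U123={s} U124={t} U134={r} U234={q}
C dims 4,6,4; δ0: rk_F2 3; δ1: rk_F2 3
degree 0: 4−3−0 = 1 → Ȟ^0 ≅ Z/2
degree 1: 6−3−3 = 0 → Ȟ^1 ≅ 0
degree 2: 4−0−3 = 1 → Ȟ^2 ≅ Z/2


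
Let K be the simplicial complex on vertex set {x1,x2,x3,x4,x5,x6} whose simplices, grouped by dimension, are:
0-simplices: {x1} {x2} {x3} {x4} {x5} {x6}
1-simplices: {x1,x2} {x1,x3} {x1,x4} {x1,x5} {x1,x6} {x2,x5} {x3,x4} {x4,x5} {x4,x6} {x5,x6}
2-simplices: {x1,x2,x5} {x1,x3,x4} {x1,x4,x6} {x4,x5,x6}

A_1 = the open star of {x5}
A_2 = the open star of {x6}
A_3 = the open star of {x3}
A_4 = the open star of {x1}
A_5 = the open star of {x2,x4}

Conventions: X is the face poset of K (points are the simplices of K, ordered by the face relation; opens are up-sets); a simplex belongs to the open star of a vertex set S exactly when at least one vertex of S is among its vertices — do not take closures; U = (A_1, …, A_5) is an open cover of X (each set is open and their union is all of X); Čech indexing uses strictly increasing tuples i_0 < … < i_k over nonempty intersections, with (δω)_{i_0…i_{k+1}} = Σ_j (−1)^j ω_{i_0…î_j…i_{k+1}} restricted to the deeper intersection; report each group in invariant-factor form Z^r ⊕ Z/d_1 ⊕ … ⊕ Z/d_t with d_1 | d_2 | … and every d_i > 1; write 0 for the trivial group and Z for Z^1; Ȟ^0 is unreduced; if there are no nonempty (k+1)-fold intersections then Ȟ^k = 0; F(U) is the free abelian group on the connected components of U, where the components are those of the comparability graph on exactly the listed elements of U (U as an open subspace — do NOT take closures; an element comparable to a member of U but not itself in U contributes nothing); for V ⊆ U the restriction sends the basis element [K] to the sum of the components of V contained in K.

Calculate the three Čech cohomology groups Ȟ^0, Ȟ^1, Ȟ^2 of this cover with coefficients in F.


Ȟ^0(U;F) ≅ Z; Ȟ^1(U;F) ≅ Z; Ȟ^2(U;F) ≅ 0

nonempty intersections:
  A1={{x5},{x1,x5},{x2,x5},{x4,x5},{x5,x6},{x1,x2,x5},{x4,x5,x6}} A2={{x6},{x1,x6},{x4,x6},{x5,x6},{x1,x4,x6},{x4,x5,x6}} A3={{x3},{x1,x3},{x3,x4},{x1,x3,x4}} A4={{x1},{x1,x2},{x1,x3},{x1,x4},{x1,x5},{x1,x6},{x1,x2,x5},{x1,x3,x4},{x1,x4,x6}} A5={{x2},{x4},{x1,x2},{x1,x4},{x2,x5},{x3,x4},{x4,x5},{x4,x6},{x1,x2,x5},{x1,x3,x4},{x1,x4,x6},{x4,x5,x6}}
  A12={{x5,x6},{x4,x5,x6}} A14={{x1,x5},{x1,x2,x5}} A15={{x2,x5},{x4,x5},{x1,x2,x5},{x4,x5,x6}} A24={{x1,x6},{x1,x4,x6}} A25={{x4,x6},{x1,x4,x6},{x4,x5,x6}} A34={{x1,x3},{x1,x3,x4}} A35={{x3,x4},{x1,x3,x4}} A45={{x1,x2},{x1,x4},{x1,x2,x5},{x1,x3,x4},{x1,x4,x6}}
  A125={{x4,x5,x6}} A145={{x1,x2,x5}} A245={{x1,x4,x6}} A345={{x1,x3,x4}}
components per intersection:
  A1: {{x5},{x1,x5},{x2,x5},{x4,x5},{x5,x6},{x1,x2,x5},{x4,x5,x6}}
  A2: {{x6},{x1,x6},{x4,x6},{x5,x6},{x1,x4,x6},{x4,x5,x6}}
  A3: {{x3},{x1,x3},{x3,x4},{x1,x3,x4}}
  A4: {{x1},{x1,x2},{x1,x3},{x1,x4},{x1,x5},{x1,x6},{x1,x2,x5},{x1,x3,x4},{x1,x4,x6}}
  A5: {{x2},{x1,x2},{x2,x5},{x1,x2,x5}} {{x4},{x1,x4},{x3,x4},{x4,x5},{x4,x6},{x1,x3,x4},{x1,x4,x6},{x4,x5,x6}}
  A12: {{x5,x6},{x4,x5,x6}}
  A14: {{x1,x5},{x1,x2,x5}}
  A15: {{x2,x5},{x1,x2,x5}} {{x4,x5},{x4,x5,x6}}
  A24: {{x1,x6},{x1,x4,x6}}
  A25: {{x4,x6},{x1,x4,x6},{x4,x5,x6}}
  A34: {{x1,x3},{x1,x3,x4}}
  A35: {{x3,x4},{x1,x3,x4}}
  A45: {{x1,x2},{x1,x2,x5}} {{x1,x4},{x1,x3,x4},{x1,x4,x6}}
  A125: {{x4,x5,x6}}
  A145: {{x1,x2,x5}}
  A245: {{x1,x4,x6}}
  A345: {{x1,x3,x4}}
C dims 6,10,4; δ0: rk 5, SNF 1^5; δ1: rk 4, SNF 1^4
Ȟ^0: (6−5)−0=1 ⇒ Z
Ȟ^1: (10−4)−5=1 ⇒ Z
Ȟ^2: (4−0)−4=0 ⇒ 0


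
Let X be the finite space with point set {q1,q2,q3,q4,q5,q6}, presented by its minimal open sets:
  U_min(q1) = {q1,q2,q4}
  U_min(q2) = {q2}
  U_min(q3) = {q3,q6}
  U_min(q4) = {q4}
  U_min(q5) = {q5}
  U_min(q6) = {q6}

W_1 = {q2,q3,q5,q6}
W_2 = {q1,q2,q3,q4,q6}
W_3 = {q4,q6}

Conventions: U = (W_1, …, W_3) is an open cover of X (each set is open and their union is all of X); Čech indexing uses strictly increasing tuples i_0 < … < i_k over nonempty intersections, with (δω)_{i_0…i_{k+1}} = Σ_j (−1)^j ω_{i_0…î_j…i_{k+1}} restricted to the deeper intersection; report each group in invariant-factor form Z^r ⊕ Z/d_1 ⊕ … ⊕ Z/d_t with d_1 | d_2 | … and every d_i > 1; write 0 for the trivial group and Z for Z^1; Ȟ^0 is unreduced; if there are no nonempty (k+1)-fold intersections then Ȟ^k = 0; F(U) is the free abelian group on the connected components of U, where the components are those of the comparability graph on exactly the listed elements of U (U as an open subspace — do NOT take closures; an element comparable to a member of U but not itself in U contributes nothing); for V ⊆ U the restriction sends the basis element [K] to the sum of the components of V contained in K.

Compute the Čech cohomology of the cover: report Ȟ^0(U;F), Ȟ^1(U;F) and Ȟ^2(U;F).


Ȟ^0(U;F) ≅ Z^3, Ȟ^1(U;F) ≅ 0, Ȟ^2(U;F) ≅ 0

nonempty intersections:
  W12={q2,q3,q6} W13={q6} W23={q4,q6}
  W123={q6}
components per intersection:
  W1: {q2} {q3,q6} {q5}
  W2: {q1,q2,q4} {q3,q6}
  W3: {q4} {q6}
  W12: {q2} {q3,q6}
  W13: {q6}
  W23: {q4} {q6}
  W123: {q6}
C dims 7,5,1; δ0: rk 4, SNF 1^4; δ1: rk 1, SNF 1^1
Ȟ^0: (7−4)−0=3 ⇒ Z^3
Ȟ^1: (5−1)−4=0 ⇒ 0
Ȟ^2: (1−0)−1=0 ⇒ 0


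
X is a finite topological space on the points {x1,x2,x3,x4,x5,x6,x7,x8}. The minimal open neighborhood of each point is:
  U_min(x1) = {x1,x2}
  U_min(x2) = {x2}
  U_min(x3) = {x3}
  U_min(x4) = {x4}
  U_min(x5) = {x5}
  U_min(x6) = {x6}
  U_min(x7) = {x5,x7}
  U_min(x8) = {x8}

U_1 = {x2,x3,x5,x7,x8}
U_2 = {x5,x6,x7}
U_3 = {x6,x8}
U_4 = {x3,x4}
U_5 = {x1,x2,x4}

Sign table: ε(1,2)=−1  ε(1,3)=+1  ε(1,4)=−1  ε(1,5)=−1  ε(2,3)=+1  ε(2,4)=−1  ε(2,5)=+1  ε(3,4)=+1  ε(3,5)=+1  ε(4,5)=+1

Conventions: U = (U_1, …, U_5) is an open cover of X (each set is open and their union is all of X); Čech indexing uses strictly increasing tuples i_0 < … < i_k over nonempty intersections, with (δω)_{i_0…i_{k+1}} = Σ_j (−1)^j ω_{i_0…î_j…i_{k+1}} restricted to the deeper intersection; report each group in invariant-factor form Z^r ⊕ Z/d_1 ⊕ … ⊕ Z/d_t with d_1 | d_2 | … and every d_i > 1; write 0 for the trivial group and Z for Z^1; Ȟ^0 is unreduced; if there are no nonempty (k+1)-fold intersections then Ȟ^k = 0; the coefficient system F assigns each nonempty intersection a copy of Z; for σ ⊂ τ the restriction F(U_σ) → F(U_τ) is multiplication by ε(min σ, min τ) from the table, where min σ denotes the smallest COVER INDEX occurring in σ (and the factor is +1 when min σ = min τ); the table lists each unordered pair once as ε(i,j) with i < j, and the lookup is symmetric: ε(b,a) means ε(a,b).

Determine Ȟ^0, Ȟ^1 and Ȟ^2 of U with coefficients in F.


nonempty overlaps:
  U12={x5,x7} U13={x8} U14={x3} U15={x2} U23={x6} U45={x4}
C dims 5,6; δ0: rk 5, SNF 1^4·2
degree 0: 5−5−0 = 0 → Ȟ^0 ≅ 0
degree 1: 6−0−5 = 1 plus torsion [2] → Ȟ^1 ≅ Z ⊕ Z/2
degree 2: 0−0−0 = 0 → Ȟ^2 ≅ 0

Ȟ^0 ≅ 0; Ȟ^1 ≅ Z ⊕ Z/2; Ȟ^2 ≅ 0


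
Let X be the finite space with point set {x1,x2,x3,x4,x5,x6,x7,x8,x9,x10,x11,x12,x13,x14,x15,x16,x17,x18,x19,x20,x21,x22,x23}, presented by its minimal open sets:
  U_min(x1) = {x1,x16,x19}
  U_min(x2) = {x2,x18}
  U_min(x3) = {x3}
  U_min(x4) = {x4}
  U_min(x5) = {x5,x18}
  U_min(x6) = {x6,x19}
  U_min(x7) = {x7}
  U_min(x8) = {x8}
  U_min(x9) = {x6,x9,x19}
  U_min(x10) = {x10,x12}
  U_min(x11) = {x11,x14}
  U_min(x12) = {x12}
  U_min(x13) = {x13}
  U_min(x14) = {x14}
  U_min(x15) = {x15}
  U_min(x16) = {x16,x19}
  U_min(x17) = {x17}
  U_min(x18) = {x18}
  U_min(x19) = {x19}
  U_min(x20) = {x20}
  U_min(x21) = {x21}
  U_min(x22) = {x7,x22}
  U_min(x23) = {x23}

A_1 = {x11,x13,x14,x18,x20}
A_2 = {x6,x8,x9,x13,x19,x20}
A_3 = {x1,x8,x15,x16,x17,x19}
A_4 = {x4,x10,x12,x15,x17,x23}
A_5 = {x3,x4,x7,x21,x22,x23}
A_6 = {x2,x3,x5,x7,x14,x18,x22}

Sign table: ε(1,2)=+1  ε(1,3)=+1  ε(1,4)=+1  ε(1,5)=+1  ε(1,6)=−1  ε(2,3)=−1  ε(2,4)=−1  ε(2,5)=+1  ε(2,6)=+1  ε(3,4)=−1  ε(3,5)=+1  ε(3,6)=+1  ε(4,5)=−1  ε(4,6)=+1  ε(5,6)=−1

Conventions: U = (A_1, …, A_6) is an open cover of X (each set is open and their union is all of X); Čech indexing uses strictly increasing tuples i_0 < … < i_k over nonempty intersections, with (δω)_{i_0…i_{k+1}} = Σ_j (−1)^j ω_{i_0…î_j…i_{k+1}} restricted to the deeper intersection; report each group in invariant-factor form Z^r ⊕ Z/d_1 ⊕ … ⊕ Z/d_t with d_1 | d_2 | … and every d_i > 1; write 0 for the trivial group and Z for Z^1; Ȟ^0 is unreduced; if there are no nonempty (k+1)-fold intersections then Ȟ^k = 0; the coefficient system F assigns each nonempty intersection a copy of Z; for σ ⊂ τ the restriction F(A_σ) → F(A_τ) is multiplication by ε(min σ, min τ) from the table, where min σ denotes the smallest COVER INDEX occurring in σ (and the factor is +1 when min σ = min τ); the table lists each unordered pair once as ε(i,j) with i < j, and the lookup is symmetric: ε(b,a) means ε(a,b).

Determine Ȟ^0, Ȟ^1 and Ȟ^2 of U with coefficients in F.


Ȟ^0 ≅ 0, Ȟ^1 ≅ Z/2, Ȟ^2 ≅ 0

intersection data:
  A12={x13,x20} A16={x14,x18} A23={x8,x19} A34={x15,x17} A45={x4,x23} A56={x3,x7,x22}
C dims 6,6; δ0: rk 6, SNF 1^5·2
Ȟ^0 = (6 − 6) − 0 = 0, so Ȟ^0 ≅ 0
Ȟ^1 = (6 − 0) − 6 = 0 plus torsion [2], so Ȟ^1 ≅ Z/2
Ȟ^2 = (0 − 0) − 0 = 0, so Ȟ^2 ≅ 0


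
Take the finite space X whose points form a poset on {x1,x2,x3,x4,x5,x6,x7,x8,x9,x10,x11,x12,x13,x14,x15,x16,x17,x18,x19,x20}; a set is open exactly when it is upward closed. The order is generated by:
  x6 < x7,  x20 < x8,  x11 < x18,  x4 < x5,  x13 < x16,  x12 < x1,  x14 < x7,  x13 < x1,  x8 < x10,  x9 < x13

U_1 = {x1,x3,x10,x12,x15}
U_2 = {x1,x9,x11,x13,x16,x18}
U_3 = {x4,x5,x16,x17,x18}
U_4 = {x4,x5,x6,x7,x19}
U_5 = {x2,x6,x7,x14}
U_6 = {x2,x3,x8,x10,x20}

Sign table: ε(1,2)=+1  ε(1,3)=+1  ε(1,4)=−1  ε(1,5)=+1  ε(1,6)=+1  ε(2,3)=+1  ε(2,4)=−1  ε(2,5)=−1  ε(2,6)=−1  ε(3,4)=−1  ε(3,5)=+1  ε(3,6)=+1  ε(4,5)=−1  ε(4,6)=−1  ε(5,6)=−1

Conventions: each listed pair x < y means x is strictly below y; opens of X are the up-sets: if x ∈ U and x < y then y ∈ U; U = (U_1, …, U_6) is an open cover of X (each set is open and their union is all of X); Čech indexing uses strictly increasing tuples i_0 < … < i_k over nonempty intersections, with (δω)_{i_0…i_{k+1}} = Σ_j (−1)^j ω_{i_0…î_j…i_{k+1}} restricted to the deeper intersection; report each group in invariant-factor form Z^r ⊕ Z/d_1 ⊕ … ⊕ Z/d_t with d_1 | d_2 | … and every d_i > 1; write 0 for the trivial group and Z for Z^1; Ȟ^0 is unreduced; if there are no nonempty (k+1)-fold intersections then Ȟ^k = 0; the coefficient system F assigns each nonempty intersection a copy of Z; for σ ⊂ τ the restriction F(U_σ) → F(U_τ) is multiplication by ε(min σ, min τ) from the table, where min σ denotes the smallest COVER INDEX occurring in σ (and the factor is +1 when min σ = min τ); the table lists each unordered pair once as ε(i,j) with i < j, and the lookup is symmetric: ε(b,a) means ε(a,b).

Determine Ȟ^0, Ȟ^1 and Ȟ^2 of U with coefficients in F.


intersection data:
  U12={x1} U16={x3,x10} U23={x16,x18} U34={x4,x5} U45={x6,x7} U56={x2}
C dims 6,6; δ0: rk 6, SNF 1^5·2
Ȟ^0 = (6 − 6) − 0 = 0, so Ȟ^0 ≅ 0
Ȟ^1 = (6 − 0) − 6 = 0 plus torsion [2], so Ȟ^1 ≅ Z/2
Ȟ^2 = (0 − 0) − 0 = 0, so Ȟ^2 ≅ 0

Ȟ^0 = 0,  Ȟ^1 = Z/2,  Ȟ^2 = 0


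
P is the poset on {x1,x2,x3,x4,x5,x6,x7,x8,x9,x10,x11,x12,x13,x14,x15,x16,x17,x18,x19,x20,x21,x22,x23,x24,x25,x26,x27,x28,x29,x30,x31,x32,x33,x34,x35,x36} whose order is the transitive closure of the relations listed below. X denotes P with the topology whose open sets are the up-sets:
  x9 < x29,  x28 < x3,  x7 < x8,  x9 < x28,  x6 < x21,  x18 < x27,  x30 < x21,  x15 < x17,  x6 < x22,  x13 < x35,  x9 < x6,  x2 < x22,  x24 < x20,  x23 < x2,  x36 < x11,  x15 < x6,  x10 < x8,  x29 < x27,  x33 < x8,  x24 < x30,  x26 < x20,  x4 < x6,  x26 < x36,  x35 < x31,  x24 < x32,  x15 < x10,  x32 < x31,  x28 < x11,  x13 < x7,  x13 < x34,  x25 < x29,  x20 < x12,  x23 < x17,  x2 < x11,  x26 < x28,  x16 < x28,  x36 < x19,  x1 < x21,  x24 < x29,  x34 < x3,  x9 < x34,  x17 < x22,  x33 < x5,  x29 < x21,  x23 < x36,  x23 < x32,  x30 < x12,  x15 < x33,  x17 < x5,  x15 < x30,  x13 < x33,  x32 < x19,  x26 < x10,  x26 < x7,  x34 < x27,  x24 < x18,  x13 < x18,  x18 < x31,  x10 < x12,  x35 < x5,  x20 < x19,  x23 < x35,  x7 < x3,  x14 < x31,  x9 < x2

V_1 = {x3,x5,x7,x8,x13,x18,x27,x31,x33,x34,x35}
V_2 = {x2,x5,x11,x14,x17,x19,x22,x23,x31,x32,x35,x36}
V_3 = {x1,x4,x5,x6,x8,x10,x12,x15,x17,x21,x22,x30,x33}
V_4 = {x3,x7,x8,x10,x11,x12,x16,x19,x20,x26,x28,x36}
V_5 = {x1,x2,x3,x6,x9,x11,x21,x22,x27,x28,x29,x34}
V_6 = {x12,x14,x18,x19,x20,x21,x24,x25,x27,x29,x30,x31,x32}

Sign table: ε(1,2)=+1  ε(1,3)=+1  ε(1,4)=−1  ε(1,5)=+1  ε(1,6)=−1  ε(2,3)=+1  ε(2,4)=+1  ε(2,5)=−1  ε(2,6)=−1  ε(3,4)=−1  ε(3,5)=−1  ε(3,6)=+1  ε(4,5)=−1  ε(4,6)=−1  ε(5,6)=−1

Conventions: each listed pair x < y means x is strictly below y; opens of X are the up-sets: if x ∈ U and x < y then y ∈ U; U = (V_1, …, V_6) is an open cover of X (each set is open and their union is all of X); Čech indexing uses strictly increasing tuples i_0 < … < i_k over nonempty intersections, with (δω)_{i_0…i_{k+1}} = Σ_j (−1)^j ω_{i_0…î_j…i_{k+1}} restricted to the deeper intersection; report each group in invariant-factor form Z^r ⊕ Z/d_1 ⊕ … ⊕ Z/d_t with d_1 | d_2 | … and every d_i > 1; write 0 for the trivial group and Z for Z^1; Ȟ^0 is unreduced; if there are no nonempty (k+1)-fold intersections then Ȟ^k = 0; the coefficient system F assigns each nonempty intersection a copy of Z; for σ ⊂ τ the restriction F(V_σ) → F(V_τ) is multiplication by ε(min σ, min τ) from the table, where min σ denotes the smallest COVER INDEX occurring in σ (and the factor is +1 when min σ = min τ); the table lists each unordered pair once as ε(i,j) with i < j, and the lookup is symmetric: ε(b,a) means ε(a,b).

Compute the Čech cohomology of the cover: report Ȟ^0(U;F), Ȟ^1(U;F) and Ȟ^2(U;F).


Ȟ^0 ≅ 0, Ȟ^1 ≅ Z/2 and Ȟ^2 ≅ Z

cover nerve:
  V12={x5,x31,x35} V13={x5,x8,x33} V14={x3,x7,x8} V15={x3,x27,x34} V16={x18,x27,x31} V23={x5,x17,x22} V24={x11,x19,x36} V25={x2,x11,x22} V26={x14,x19,x31,x32} V34={x8,x10,x12} V35={x1,x6,x21,x22} V36={x12,x21,x30} V45={x3,x11,x28} V46={x12,x19,x20} V56={x21,x27,x29}
  V123={x5} V126={x31} V134={x8} V145={x3} V156={x27} V235={x22} V245={x11} V246={x19} V346={x12} V356={x21}
C dims 6,15,10; δ0: rk 6, SNF 1^5·2; δ1: rk 9, SNF 1^9
Ȟ^0: (6−6)−0=0 ⇒ 0
Ȟ^1: (15−9)−6=0 plus torsion [2] ⇒ Z/2
Ȟ^2: (10−0)−9=1 ⇒ Z


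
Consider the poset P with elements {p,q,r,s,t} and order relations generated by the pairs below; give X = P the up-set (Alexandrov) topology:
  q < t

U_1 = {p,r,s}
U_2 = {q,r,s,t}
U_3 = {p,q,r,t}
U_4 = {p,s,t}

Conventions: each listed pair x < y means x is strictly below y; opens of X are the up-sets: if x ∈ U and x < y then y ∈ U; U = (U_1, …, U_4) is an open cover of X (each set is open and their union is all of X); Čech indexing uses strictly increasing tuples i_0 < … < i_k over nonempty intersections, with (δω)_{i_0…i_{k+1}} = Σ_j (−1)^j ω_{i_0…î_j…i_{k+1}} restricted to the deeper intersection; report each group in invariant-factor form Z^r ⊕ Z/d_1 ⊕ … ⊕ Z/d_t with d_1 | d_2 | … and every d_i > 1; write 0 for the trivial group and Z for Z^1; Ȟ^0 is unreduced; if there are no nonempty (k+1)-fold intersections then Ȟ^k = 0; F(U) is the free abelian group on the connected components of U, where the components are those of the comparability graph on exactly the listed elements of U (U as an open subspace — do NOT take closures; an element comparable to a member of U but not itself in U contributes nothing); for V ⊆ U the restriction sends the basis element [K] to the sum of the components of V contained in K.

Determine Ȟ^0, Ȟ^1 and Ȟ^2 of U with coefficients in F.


Ȟ^0 ≅ Z^4; Ȟ^1 ≅ 0; Ȟ^2 ≅ 0

cover nerve:
  U12={r,s} U13={p,r} U14={p,s} U23={q,r,t} U24={s,t} U34={p,t}
  U123={r} U124={s} U134={p} U234={t}
components per intersection:
  U1: {p} {r} {s}
  U2: {q,t} {r} {s}
  U3: {p} {q,t} {r}
  U4: {p} {s} {t}
  U12: {r} {s}
  U13: {p} {r}
  U14: {p} {s}
  U23: {q,t} {r}
  U24: {s} {t}
  U34: {p} {t}
  U123: {r}
  U124: {s}
  U134: {p}
  U234: {t}
C dims 12,12,4; δ0: rk 8, SNF 1^8; δ1: rk 4, SNF 1^4
Ȟ^0: (12−8)−0=4 ⇒ Z^4
Ȟ^1: (12−4)−8=0 ⇒ 0
Ȟ^2: (4−0)−4=0 ⇒ 0


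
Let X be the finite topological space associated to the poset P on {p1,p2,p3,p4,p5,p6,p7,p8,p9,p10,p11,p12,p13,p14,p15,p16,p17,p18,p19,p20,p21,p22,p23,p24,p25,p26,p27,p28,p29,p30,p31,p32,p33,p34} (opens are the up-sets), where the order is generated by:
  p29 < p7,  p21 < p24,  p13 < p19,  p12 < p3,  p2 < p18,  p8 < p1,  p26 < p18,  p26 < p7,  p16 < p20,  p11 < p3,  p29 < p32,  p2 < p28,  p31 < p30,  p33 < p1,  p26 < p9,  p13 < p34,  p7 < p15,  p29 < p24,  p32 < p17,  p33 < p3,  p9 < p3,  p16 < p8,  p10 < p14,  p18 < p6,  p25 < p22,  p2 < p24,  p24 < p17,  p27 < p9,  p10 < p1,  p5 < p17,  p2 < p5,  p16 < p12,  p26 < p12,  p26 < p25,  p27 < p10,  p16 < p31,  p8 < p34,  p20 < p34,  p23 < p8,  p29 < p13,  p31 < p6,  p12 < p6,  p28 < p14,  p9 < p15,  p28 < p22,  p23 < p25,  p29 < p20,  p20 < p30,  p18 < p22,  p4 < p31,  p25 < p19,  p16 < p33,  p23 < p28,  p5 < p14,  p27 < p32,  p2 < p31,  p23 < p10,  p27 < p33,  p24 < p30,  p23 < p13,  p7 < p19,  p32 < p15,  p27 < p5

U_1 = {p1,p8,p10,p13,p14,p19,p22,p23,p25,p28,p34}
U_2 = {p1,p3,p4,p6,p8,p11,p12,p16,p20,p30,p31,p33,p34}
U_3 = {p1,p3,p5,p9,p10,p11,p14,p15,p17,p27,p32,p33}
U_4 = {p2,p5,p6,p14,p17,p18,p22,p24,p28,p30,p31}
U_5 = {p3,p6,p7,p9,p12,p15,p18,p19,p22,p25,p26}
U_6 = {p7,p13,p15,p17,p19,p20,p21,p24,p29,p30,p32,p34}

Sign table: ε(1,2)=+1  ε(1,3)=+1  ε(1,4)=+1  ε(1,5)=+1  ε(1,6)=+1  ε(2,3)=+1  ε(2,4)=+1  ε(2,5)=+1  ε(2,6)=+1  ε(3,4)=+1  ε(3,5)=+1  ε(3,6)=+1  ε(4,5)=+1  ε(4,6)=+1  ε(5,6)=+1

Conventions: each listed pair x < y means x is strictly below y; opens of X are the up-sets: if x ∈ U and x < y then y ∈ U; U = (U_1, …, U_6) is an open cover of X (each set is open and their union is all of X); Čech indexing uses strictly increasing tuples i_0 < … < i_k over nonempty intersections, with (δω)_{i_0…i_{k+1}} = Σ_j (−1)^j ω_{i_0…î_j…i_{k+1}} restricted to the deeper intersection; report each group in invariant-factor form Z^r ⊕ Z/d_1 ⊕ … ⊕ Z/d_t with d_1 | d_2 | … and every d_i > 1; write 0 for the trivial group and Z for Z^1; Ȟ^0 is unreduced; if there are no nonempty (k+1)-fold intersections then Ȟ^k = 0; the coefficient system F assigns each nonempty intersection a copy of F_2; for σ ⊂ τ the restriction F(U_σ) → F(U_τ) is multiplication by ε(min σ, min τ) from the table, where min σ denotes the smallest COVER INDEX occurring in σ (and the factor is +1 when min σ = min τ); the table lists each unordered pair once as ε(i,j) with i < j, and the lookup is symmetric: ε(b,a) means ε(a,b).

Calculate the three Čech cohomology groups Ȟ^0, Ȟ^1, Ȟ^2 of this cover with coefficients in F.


Ȟ^0(U;F) ≅ Z/2,  Ȟ^1(U;F) ≅ Z/2,  Ȟ^2(U;F) ≅ Z/2

nerve simplices:
  U12={p1,p8,p34} U13={p1,p10,p14} U14={p14,p22,p28} U15={p19,p22,p25} U16={p13,p19,p34} U23={p1,p3,p11,p33} U24={p6,p30,p31} U25={p3,p6,p12} U26={p20,p30,p34} U34={p5,p14,p17} U35={p3,p9,p15} U36={p15,p17,p32} U45={p6,p18,p22} U46={p17,p24,p30} U56={p7,p15,p19}
  U123={p1} U126={p34} U134={p14} U145={p22} U156={p19} U235={p3} U245={p6} U246={p30} U346={p17} U356={p15}
C dims 6,15,10; δ0: rk_F2 5; δ1: rk_F2 9
degree 0: 6−5−0 = 1 → Ȟ^0 ≅ Z/2
degree 1: 15−9−5 = 1 → Ȟ^1 ≅ Z/2
degree 2: 10−0−9 = 1 → Ȟ^2 ≅ Z/2


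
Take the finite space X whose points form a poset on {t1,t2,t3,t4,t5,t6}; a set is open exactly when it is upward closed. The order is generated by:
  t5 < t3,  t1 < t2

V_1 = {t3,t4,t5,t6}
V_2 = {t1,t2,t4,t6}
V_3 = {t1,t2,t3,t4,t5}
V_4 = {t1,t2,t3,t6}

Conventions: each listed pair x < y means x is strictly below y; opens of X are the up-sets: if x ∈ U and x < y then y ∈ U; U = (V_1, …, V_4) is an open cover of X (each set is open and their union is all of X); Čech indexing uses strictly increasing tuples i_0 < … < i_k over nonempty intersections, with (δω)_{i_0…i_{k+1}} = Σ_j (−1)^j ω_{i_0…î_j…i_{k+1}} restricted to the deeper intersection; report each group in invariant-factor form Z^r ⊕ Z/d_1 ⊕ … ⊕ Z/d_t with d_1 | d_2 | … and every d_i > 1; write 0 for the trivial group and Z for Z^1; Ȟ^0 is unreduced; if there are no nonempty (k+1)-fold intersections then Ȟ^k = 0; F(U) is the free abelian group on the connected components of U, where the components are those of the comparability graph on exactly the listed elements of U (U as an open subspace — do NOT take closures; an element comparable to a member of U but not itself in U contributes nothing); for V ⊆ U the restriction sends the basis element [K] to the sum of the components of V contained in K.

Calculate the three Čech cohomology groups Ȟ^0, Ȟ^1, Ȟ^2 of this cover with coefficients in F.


Ȟ^0(U;F) ≅ Z^4; Ȟ^1(U;F) ≅ 0; Ȟ^2(U;F) ≅ 0

nerve simplices:
  V12={t4,t6} V13={t3,t4,t5} V14={t3,t6} V23={t1,t2,t4} V24={t1,t2,t6} V34={t1,t2,t3}
  V123={t4} V124={t6} V134={t3} V234={t1,t2}
components per intersection:
  V1: {t3,t5} {t4} {t6}
  V2: {t1,t2} {t4} {t6}
  V3: {t1,t2} {t3,t5} {t4}
  V4: {t1,t2} {t3} {t6}
  V12: {t4} {t6}
  V13: {t3,t5} {t4}
  V14: {t3} {t6}
  V23: {t1,t2} {t4}
  V24: {t1,t2} {t6}
  V34: {t1,t2} {t3}
  V123: {t4}
  V124: {t6}
  V134: {t3}
  V234: {t1,t2}
C dims 12,12,4; δ0: rk 8, SNF 1^8; δ1: rk 4, SNF 1^4
degree 0: 12−8−0 = 4 → Ȟ^0 ≅ Z^4
degree 1: 12−4−8 = 0 → Ȟ^1 ≅ 0
degree 2: 4−0−4 = 0 → Ȟ^2 ≅ 0


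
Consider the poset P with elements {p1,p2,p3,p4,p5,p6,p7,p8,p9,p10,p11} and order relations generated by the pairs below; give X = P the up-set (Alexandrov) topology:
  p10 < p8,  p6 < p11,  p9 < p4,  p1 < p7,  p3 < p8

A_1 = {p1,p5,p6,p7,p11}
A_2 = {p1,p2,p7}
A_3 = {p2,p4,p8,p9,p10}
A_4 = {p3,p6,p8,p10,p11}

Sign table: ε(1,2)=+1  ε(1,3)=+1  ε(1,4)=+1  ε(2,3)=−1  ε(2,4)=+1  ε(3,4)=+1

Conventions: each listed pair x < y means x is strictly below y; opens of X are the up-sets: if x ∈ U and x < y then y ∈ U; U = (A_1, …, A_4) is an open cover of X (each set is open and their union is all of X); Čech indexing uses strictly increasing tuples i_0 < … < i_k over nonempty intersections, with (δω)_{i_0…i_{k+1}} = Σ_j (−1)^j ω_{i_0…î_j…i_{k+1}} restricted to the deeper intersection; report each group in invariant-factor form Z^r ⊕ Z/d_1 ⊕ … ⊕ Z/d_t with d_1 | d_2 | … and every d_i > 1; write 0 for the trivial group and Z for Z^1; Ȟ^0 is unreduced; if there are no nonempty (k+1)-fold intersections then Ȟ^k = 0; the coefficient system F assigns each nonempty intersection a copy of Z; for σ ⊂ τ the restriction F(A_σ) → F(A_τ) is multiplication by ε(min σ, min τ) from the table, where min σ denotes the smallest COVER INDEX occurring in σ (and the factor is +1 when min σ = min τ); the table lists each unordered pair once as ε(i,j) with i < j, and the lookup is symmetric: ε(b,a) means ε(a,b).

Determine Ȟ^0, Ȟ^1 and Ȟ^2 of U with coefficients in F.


Ȟ^0(U;F) ≅ 0, Ȟ^1(U;F) ≅ Z/2, Ȟ^2(U;F) ≅ 0

nonempty overlaps:
  A12={p1,p7} A14={p6,p11} A23={p2} A34={p8,p10}
C dims 4,4; δ0: rk 4, SNF 1^3·2
degree 0: 4−4−0 = 0 → Ȟ^0 ≅ 0
degree 1: 4−0−4 = 0 plus torsion [2] → Ȟ^1 ≅ Z/2
degree 2: 0−0−0 = 0 → Ȟ^2 ≅ 0


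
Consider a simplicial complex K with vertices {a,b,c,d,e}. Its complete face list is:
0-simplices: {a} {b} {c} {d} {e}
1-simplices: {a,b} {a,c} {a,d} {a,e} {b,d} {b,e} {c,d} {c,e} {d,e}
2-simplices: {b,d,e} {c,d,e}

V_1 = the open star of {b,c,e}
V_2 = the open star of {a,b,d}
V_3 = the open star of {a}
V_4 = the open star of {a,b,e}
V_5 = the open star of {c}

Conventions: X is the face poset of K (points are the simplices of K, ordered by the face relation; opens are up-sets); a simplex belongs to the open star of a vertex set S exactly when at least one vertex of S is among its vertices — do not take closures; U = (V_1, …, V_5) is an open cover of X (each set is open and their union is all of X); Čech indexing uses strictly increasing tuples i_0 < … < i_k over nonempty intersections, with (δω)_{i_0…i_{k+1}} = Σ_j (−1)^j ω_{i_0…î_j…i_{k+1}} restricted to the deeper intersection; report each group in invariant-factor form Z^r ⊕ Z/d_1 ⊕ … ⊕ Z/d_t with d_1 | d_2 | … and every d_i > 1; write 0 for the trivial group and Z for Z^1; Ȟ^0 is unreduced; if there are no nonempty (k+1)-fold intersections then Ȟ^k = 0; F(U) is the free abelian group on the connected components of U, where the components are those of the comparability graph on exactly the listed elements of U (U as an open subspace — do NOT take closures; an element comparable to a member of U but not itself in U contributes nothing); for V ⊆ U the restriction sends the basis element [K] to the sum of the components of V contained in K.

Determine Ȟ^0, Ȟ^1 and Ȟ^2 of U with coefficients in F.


nerve simplices:
  V1={{b},{c},{e},{a,b},{a,c},{a,e},{b,d},{b,e},{c,d},{c,e},{d,e},{b,d,e},{c,d,e}} V2={{a},{b},{d},{a,b},{a,c},{a,d},{a,e},{b,d},{b,e},{c,d},{d,e},{b,d,e},{c,d,e}} V3={{a},{a,b},{a,c},{a,d},{a,e}} V4={{a},{b},{e},{a,b},{a,c},{a,d},{a,e},{b,d},{b,e},{c,e},{d,e},{b,d,e},{c,d,e}} V5={{c},{a,c},{c,d},{c,e},{c,d,e}}
  V12={{b},{a,b},{a,c},{a,e},{b,d},{b,e},{c,d},{d,e},{b,d,e},{c,d,e}} V13={{a,b},{a,c},{a,e}} V14={{b},{e},{a,b},{a,c},{a,e},{b,d},{b,e},{c,e},{d,e},{b,d,e},{c,d,e}} V15={{c},{a,c},{c,d},{c,e},{c,d,e}} V23={{a},{a,b},{a,c},{a,d},{a,e}} V24={{a},{b},{a,b},{a,c},{a,d},{a,e},{b,d},{b,e},{d,e},{b,d,e},{c,d,e}} V25={{a,c},{c,d},{c,d,e}} V34={{a},{a,b},{a,c},{a,d},{a,e}} V35={{a,c}} V45={{a,c},{c,e},{c,d,e}}
  V123={{a,b},{a,c},{a,e}} V124={{b},{a,b},{a,c},{a,e},{b,d},{b,e},{d,e},{b,d,e},{c,d,e}} V125={{a,c},{c,d},{c,d,e}} V134={{a,b},{a,c},{a,e}} V135={{a,c}} V145={{a,c},{c,e},{c,d,e}} V234={{a},{a,b},{a,c},{a,d},{a,e}} V235={{a,c}} V245={{a,c},{c,d,e}} V345={{a,c}}
  V1234={{a,b},{a,c},{a,e}} V1235={{a,c}} V1245={{a,c},{c,d,e}} V1345={{a,c}} V2345={{a,c}}
  V12345={{a,c}}
components per intersection:
  V1: {{b},{c},{e},{a,b},{a,c},{a,e},{b,d},{b,e},{c,d},{c,e},{d,e},{b,d,e},{c,d,e}}
  V2: {{a},{b},{d},{a,b},{a,c},{a,d},{a,e},{b,d},{b,e},{c,d},{d,e},{b,d,e},{c,d,e}}
  V3: {{a},{a,b},{a,c},{a,d},{a,e}}
  V4: {{a},{b},{e},{a,b},{a,c},{a,d},{a,e},{b,d},{b,e},{c,e},{d,e},{b,d,e},{c,d,e}}
  V5: {{c},{a,c},{c,d},{c,e},{c,d,e}}
  V12: {{b},{a,b},{b,d},{b,e},{c,d},{d,e},{b,d,e},{c,d,e}} {{a,c}} {{a,e}}
  V13: {{a,b}} {{a,c}} {{a,e}}
  V14: {{b},{e},{a,b},{a,e},{b,d},{b,e},{c,e},{d,e},{b,d,e},{c,d,e}} {{a,c}}
  V15: {{c},{a,c},{c,d},{c,e},{c,d,e}}
  V23: {{a},{a,b},{a,c},{a,d},{a,e}}
  V24: {{a},{b},{a,b},{a,c},{a,d},{a,e},{b,d},{b,e},{d,e},{b,d,e},{c,d,e}}
  V25: {{a,c}} {{c,d},{c,d,e}}
  V34: {{a},{a,b},{a,c},{a,d},{a,e}}
  V35: {{a,c}}
  V45: {{a,c}} {{c,e},{c,d,e}}
  V123: {{a,b}} {{a,c}} {{a,e}}
  V124: {{b},{a,b},{b,d},{b,e},{d,e},{b,d,e},{c,d,e}} {{a,c}} {{a,e}}
  V125: {{a,c}} {{c,d},{c,d,e}}
  V134: {{a,b}} {{a,c}} {{a,e}}
  V135: {{a,c}}
  V145: {{a,c}} {{c,e},{c,d,e}}
  V234: {{a},{a,b},{a,c},{a,d},{a,e}}
  V235: {{a,c}}
  V245: {{a,c}} {{c,d,e}}
  V345: {{a,c}}
  V1234: {{a,b}} {{a,c}} {{a,e}}
  V1235: {{a,c}}
  V1245: {{a,c}} {{c,d,e}}
  V1345: {{a,c}}
  V2345: {{a,c}}
  V12345: {{a,c}}
C dims 5,17,19,8; δ0: rk 4, SNF 1^4; δ1: rk 12, SNF 1^12; δ2: rk 7, SNF 1^7
degree 0: 5−4−0 = 1 → Ȟ^0 ≅ Z
degree 1: 17−12−4 = 1 → Ȟ^1 ≅ Z
degree 2: 19−7−12 = 0 → Ȟ^2 ≅ 0

Ȟ^0 = Z; Ȟ^1 = Z; Ȟ^2 = 0


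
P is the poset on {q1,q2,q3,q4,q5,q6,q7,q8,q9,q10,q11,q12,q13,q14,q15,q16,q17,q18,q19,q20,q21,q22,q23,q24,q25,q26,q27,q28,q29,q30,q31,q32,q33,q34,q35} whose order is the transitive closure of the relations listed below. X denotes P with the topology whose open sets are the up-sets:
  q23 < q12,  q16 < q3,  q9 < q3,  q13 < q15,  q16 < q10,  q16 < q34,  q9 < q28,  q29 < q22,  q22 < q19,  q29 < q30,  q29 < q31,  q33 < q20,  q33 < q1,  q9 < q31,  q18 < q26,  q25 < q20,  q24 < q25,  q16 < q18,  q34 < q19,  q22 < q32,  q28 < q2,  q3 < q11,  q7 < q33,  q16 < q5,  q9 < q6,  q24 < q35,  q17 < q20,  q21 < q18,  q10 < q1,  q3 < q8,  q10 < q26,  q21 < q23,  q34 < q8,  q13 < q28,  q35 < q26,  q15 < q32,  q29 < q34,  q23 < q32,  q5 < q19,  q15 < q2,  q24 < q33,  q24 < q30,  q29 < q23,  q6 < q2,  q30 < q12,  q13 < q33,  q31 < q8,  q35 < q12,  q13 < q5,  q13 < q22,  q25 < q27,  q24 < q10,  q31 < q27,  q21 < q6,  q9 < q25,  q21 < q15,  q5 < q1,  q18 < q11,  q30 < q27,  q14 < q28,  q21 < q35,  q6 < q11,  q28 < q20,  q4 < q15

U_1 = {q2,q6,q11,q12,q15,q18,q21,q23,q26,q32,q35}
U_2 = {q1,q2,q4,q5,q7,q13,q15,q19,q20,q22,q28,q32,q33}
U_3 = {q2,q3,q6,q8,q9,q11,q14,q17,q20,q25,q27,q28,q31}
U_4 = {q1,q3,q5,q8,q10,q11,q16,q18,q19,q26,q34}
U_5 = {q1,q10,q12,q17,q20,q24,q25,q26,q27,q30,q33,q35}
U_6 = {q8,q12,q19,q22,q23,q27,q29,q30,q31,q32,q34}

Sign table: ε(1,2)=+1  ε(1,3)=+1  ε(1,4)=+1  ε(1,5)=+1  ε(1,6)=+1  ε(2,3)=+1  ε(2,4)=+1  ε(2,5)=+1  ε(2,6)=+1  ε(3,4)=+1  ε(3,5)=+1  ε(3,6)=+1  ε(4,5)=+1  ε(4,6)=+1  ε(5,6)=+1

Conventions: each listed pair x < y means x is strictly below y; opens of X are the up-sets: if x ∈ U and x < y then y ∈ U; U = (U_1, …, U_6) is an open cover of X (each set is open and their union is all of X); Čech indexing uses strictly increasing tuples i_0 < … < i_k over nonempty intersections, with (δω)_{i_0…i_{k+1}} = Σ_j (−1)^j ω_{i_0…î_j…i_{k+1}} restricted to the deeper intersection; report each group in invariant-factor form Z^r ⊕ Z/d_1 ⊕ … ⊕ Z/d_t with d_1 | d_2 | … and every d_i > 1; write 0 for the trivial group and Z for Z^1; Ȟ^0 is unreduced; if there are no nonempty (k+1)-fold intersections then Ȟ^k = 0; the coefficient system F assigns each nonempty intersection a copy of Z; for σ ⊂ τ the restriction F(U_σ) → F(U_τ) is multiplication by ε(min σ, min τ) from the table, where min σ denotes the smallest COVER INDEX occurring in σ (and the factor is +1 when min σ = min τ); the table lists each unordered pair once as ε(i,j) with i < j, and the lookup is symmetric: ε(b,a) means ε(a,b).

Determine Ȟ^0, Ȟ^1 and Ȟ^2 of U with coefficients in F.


Ȟ^0 = Z, Ȟ^1 = 0, Ȟ^2 = Z/2

cover nerve:
  U12={q2,q15,q32} U13={q2,q6,q11} U14={q11,q18,q26} U15={q12,q26,q35} U16={q12,q23,q32} U23={q2,q20,q28} U24={q1,q5,q19} U25={q1,q20,q33} U26={q19,q22,q32} U34={q3,q8,q11} U35={q17,q20,q25,q27} U36={q8,q27,q31} U45={q1,q10,q26} U46={q8,q19,q34} U56={q12,q27,q30}
  U123={q2} U126={q32} U134={q11} U145={q26} U156={q12} U235={q20} U245={q1} U246={q19} U346={q8} U356={q27}
C dims 6,15,10; δ0: rk 5, SNF 1^5; δ1: rk 10, SNF 1^9·2
Ȟ^0: (6−5)−0=1 ⇒ Z
Ȟ^1: (15−10)−5=0 ⇒ 0
Ȟ^2: (10−0)−10=0 plus torsion [2] ⇒ Z/2
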